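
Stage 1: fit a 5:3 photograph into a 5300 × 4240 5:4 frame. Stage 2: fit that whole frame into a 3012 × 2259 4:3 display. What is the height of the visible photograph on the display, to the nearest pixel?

1694 px

5:3 in 5300×4240: fills the width, so the photograph is 5300.00 × 3180.00.
Second fit — the 5:4 canvas into 3012×2259 spans the height: 2823.75 × 2259.00 (×0.5328 from 5300×4240).
So the photograph's height is 3180.00 × 0.5328 ≈ 1694.25.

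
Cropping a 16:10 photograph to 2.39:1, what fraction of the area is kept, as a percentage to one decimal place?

66.9%

2.39:1 is wider than 16:10, so the crop keeps the full width and trims the height.
Area ratio = (1.600)/(2.390) = 66.95% retained.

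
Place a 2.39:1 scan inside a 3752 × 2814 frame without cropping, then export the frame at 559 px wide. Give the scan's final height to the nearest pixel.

In the 3752×2814 frame the scan fills the width: height = 3752 / 2.390 ≈ 1569.87 px.
Resizing to 559 px wide multiplies everything by 0.1490: 1569.87 → 233.89 px.

234 px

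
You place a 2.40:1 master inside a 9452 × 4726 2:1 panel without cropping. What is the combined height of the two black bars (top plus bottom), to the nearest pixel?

Since 2.400 > 2.000, the master is width-limited.
That makes the image 3938.33 px tall (9452 / 2.400).
Black = 4726 − 3938.33 = 787.67 px.

788 px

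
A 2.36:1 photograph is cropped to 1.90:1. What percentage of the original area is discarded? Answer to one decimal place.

19.5%

1.90:1 is narrower than 2.36:1, so the crop keeps the full height and trims the width.
(1.900)/(2.360) ≈ 0.805 of the area survives, leaving 19.49% discarded.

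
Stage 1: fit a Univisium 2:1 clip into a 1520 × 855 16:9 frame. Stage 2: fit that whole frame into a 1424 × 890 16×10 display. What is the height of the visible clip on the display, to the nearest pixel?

712 px

Univisium 2:1 in 1520×855: fills the width, so the clip is 1520.00 × 760.00.
The 16:9 canvas is width-limited in 1424×890, giving 1424.00 × 801.00; scale factor 0.9368.
So the clip's height is 760.00 × 0.9368 ≈ 712.00.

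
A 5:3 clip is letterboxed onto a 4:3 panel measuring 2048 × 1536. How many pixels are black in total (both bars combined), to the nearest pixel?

629146 pixels

5:3 is wider than 4:3, so it spans the full width.
Content height = 2048 × 3/5 ≈ 1228.8000 px.
Black = 1536 − 1228.8000 = 307.2000 px.
Bar area = 307.2000 × 2048 ≈ 629146 px.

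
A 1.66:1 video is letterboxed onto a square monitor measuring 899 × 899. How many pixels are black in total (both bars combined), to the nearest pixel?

1.66:1 is wider than square, so it spans the full width.
That makes the image 541.5663 px tall (899 / 1.660).
Black = 899 − 541.5663 = 357.4337 px.
Bar area = 357.4337 × 899 ≈ 321333 px.

321333 pixels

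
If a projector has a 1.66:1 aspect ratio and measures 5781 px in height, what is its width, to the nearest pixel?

9596 px

Width = 5781 × 1.660 = 9596.46.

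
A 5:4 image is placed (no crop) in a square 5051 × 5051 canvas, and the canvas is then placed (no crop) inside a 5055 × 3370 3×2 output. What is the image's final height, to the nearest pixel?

2696 px

5:4 in 5051×5051: fills the width, so the image is 5051.00 × 4040.80.
square in 5055×3370: fills the height, so the intermediate becomes 3370.00 × 3370.00 — a scale of ×0.6672.
The image scales with it: height 4040.80 × 0.6672 ≈ 2696.00.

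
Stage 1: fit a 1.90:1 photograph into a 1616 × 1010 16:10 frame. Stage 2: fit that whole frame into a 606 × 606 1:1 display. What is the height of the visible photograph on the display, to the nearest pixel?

Inside the 1616×1010 canvas the photograph is width-limited at 1616.00 × 850.53.
The 16:10 canvas is width-limited in 606×606, giving 606.00 × 378.75; scale factor 0.3750.
Applying the same ×0.3750: 850.53 → 318.95.

319 px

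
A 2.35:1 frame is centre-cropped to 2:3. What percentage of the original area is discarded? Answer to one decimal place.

71.6%

The height stays; only width is cut (since 2:3 is narrower than 2.35:1).
(0.667)/(2.350) ≈ 0.284 of the area survives, leaving 71.63% discarded.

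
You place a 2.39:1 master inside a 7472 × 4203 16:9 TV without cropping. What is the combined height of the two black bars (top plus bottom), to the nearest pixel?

1077 px

2.39:1 (2.390) > 16:9 (1.778), so the master fills the width.
That makes the image 3126.36 px tall (7472 / 2.390).
4203 − 3126.36 = 1076.64 px of bars.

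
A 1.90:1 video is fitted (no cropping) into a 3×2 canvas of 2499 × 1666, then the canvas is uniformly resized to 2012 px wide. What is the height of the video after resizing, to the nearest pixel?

1059 px

Fitted into 2499×1666, the video spans the width; its height is 2499 / 1.900 ≈ 1315.26 px.
Scaling 2499 → 2012 is ×0.8051, so the height becomes 1315.26 × 0.8051 ≈ 1058.95 px.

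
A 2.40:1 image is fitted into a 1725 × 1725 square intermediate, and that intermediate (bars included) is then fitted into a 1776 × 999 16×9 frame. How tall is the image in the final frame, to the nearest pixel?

First fit — 2.40:1 into 1725×1725 spans the width: 1725.00 × 718.75.
square in 1776×999: fills the height, so the intermediate becomes 999.00 × 999.00 — a scale of ×0.5791.
So the image's height is 718.75 × 0.5791 ≈ 416.25.

416 px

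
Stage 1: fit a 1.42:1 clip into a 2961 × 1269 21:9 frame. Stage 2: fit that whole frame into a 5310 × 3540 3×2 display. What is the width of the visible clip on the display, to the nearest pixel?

1.42:1 in 2961×1269: fills the height, so the clip is 1801.98 × 1269.00.
The 21:9 canvas is width-limited in 5310×3540, giving 5310.00 × 2275.71; scale factor 1.7933.
The clip scales with it: width 1801.98 × 1.7933 ≈ 3231.51.

3232 px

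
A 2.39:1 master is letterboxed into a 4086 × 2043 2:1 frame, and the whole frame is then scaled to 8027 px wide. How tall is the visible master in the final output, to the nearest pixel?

In the 4086×2043 frame the master fills the width: height = 4086 / 2.390 ≈ 1709.62 px.
The frame scales by 8027/4086 = 1.9645; 1709.62 × 1.9645 ≈ 3358.58 px.

3359 px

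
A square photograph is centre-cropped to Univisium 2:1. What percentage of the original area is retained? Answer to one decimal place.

Going from square to Univisium 2:1 means cutting height while keeping width.
Area ratio = (1.000)/(2.000) = 50.00% retained.

50.0%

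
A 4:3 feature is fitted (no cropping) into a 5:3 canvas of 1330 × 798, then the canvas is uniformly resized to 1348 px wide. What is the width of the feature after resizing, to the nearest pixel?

At 1330×798 the feature is height-limited, so width = 798 × 4/3 ≈ 1064.00 px.
Resizing to 1348 px wide multiplies everything by 1.0135: 1064.00 → 1078.40 px.

1078 px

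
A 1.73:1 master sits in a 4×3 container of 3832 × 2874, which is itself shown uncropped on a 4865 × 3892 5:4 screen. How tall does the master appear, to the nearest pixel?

2812 px

Inside the 3832×2874 canvas the master is width-limited at 3832.00 × 2215.03.
The 4×3 canvas is width-limited in 4865×3892, giving 4865.00 × 3648.75; scale factor 1.2696.
Applying the same ×1.2696: 2215.03 → 2812.14.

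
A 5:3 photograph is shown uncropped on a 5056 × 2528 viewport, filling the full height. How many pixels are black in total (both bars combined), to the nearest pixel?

That makes the image 4213.3333 px wide (2528 × 5/3).
5056 − 4213.3333 = 842.6667 px of bars.
Across the 2528-px span: 842.6667 × 2528 ≈ 2130261 px.

2130261 pixels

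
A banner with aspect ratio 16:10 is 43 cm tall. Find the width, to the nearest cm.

69 cm

43·16/10 = 68.80.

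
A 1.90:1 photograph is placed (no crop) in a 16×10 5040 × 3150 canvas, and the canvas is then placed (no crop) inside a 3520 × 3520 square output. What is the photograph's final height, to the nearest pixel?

Inside the 5040×3150 canvas the photograph is width-limited at 5040.00 × 2652.63.
16×10 in 3520×3520: fills the width, so the intermediate becomes 3520.00 × 2200.00 — a scale of ×0.6984.
The photograph scales with it: height 2652.63 × 0.6984 ≈ 1852.63.

1853 px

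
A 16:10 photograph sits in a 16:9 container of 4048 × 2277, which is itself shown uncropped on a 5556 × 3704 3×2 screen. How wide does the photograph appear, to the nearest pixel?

5000 px

16:10 in 4048×2277: fills the height, so the photograph is 3643.20 × 2277.00.
The 16:9 canvas is width-limited in 5556×3704, giving 5556.00 × 3125.25; scale factor 1.3725.
So the photograph's width is 3643.20 × 1.3725 ≈ 5000.40.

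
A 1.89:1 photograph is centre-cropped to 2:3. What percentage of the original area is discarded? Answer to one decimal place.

The height stays; only width is cut (since 2:3 is narrower than 1.89:1).
Fraction kept = (0.667)/(1.890) ≈ 35.27%, so 64.73% is lost.

64.7%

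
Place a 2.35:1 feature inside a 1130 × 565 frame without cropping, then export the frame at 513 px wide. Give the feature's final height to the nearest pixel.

218 px

At 1130×565 the feature is width-limited, so height = 1130 / 2.350 ≈ 480.85 px.
The frame scales by 513/1130 = 0.4540; 480.85 × 0.4540 ≈ 218.30 px.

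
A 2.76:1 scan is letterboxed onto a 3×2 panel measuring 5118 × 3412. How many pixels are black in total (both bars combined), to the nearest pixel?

7972064 pixels

Since 2.760 > 1.500, the scan is width-limited.
The scan is 5118 / 2.760 ≈ 1854.3478 px tall.
Leftover height: 3412 − 1854.3478 = 1557.6522 px.
Bar area = 1557.6522 × 5118 ≈ 7972064 px.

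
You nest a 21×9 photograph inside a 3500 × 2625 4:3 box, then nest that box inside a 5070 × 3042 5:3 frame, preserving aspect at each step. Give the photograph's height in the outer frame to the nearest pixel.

21×9 in 3500×2625: fills the width, so the photograph is 3500.00 × 1500.00.
Second fit — the 4:3 canvas into 5070×3042 spans the height: 4056.00 × 3042.00 (×1.1589 from 3500×2625).
So the photograph's height is 1500.00 × 1.1589 ≈ 1738.29.

1738 px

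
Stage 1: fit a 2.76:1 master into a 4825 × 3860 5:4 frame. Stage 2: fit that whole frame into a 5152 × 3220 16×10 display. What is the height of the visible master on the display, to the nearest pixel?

1458 px

Inside the 4825×3860 canvas the master is width-limited at 4825.00 × 1748.19.
5:4 in 5152×3220: fills the height, so the intermediate becomes 4025.00 × 3220.00 — a scale of ×0.8342.
The master scales with it: height 1748.19 × 0.8342 ≈ 1458.33.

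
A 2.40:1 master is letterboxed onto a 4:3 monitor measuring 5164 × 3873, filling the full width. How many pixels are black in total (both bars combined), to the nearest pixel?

8888965 pixels

That makes the image 2151.6667 px tall (5164 / 2.400).
3873 − 2151.6667 = 1721.3333 px of bars.
That's 1721.3333 × 5164 ≈ 8888965 black pixels.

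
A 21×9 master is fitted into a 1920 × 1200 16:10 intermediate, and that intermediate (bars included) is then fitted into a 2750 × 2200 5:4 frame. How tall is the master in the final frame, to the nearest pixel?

21×9 in 1920×1200: fills the width, so the master is 1920.00 × 822.86.
Second fit — the 16:10 canvas into 2750×2200 spans the width: 2750.00 × 1718.75 (×1.4323 from 1920×1200).
The master scales with it: height 822.86 × 1.4323 ≈ 1178.57.

1179 px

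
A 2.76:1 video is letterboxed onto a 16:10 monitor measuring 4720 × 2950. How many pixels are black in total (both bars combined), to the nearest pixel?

2.76:1 is wider than 16:10, so it spans the full width.
Content height = 4720 / 2.760 ≈ 1710.1449 px.
Leftover height: 2950 − 1710.1449 = 1239.8551 px.
Across the 4720-px span: 1239.8551 × 4720 ≈ 5852116 px.

5852116 pixels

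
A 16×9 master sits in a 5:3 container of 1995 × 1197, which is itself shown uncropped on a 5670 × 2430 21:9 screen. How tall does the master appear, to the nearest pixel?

First fit — 16×9 into 1995×1197 spans the width: 1995.00 × 1122.19.
5:3 in 5670×2430: fills the height, so the intermediate becomes 4050.00 × 2430.00 — a scale of ×2.0301.
Applying the same ×2.0301: 1122.19 → 2278.12.

2278 px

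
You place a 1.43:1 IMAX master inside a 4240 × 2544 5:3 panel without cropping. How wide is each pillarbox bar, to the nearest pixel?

Since 1.430 < 1.667, the master is height-limited.
Content width = 2544 × 1.430 ≈ 3637.92 px.
Leftover width: 4240 − 3637.92 = 602.08 px → 301.04 each side.

301 px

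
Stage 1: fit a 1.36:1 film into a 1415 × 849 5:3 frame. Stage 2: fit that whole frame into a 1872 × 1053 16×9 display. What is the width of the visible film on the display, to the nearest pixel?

Inside the 1415×849 canvas the film is height-limited at 1154.64 × 849.00.
5:3 in 1872×1053: fills the height, so the intermediate becomes 1755.00 × 1053.00 — a scale of ×1.2403.
Applying the same ×1.2403: 1154.64 → 1432.08.

1432 px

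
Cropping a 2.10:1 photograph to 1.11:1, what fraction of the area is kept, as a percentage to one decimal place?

The height stays; only width is cut (since 1.11:1 is narrower than 2.10:1).
(1.110)/(2.100) ≈ 0.529 of the area survives.

52.9%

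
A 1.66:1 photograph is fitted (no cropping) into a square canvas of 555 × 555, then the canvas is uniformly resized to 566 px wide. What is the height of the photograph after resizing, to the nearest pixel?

341 px

At 555×555 the photograph is width-limited, so height = 555 / 1.660 ≈ 334.34 px.
The frame scales by 566/555 = 1.0198; 334.34 × 1.0198 ≈ 340.96 px.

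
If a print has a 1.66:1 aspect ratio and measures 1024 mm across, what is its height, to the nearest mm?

At 1.66:1, 1024 / 1.660 ≈ 616.87.

617 mm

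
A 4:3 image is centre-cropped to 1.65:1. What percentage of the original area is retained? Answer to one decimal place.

80.8%

Going from 4:3 to 1.65:1 means cutting height while keeping width.
Fraction kept = (1.333)/(1.650) ≈ 80.81%.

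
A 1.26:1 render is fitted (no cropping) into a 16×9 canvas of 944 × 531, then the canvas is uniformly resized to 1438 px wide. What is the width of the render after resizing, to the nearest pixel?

1019 px

At 944×531 the render is height-limited, so width = 531 × 1.260 ≈ 669.06 px.
Resizing to 1438 px wide multiplies everything by 1.5233: 669.06 → 1019.18 px.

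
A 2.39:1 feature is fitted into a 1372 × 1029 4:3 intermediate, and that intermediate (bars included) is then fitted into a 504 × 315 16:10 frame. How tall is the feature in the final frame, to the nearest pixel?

2.39:1 in 1372×1029: fills the width, so the feature is 1372.00 × 574.06.
The 4:3 canvas is height-limited in 504×315, giving 420.00 × 315.00; scale factor 0.3061.
The feature scales with it: height 574.06 × 0.3061 ≈ 175.73.

176 px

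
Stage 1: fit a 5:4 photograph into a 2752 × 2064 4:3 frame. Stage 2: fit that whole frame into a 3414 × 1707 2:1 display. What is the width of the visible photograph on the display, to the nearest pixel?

2134 px

Inside the 2752×2064 canvas the photograph is height-limited at 2580.00 × 2064.00.
The 4:3 canvas is height-limited in 3414×1707, giving 2276.00 × 1707.00; scale factor 0.8270.
Applying the same ×0.8270: 2580.00 → 2133.75.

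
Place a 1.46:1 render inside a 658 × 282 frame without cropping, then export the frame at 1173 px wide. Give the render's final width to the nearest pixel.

734 px

At 658×282 the render is height-limited, so width = 282 × 1.460 ≈ 411.72 px.
Resizing to 1173 px wide multiplies everything by 1.7827: 411.72 → 733.96 px.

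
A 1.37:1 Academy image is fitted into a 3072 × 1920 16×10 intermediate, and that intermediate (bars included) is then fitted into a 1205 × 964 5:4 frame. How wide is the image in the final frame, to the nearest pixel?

1032 px

First fit — 1.37:1 Academy into 3072×1920 spans the height: 2630.40 × 1920.00.
Second fit — the 16×10 canvas into 1205×964 spans the width: 1205.00 × 753.12 (×0.3923 from 3072×1920).
Applying the same ×0.3923: 2630.40 → 1031.78.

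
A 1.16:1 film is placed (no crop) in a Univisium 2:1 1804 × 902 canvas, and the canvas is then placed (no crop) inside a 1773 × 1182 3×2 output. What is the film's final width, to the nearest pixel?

1028 px

Inside the 1804×902 canvas the film is height-limited at 1046.32 × 902.00.
Second fit — the Univisium 2:1 canvas into 1773×1182 spans the width: 1773.00 × 886.50 (×0.9828 from 1804×902).
The film scales with it: width 1046.32 × 0.9828 ≈ 1028.34.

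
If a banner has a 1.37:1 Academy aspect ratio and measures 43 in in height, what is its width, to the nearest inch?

59 in

43 × 1.370 = 58.91.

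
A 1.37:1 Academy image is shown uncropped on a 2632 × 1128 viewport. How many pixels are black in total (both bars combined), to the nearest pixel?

1225730 pixels

1.37:1 Academy is narrower than 21:9, so it spans the full height.
The image is 1128 × 1.370 ≈ 1545.3600 px wide.
Leftover width: 2632 − 1545.3600 = 1086.6400 px.
Across the 1128-px span: 1086.6400 × 1128 ≈ 1225730 px.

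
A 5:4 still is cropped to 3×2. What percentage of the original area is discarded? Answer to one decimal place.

16.7%

3×2 is wider than 5:4, so the crop keeps the full width and trims the height.
Fraction kept = (1.250)/(1.500) ≈ 83.33%, so 16.67% is lost.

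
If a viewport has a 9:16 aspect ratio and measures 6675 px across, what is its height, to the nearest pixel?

At 9:16, 6675·16/9 ≈ 11866.67.

11867 px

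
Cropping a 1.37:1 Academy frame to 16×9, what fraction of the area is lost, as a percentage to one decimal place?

22.9%

16×9 is wider than 1.37:1 Academy, so the crop keeps the full width and trims the height.
(1.370)/(1.778) ≈ 0.771 of the area survives, leaving 22.94% discarded.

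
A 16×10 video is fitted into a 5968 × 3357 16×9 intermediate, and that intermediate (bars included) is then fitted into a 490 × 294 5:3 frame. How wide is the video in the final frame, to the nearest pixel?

441 px

First fit — 16×10 into 5968×3357 spans the height: 5371.20 × 3357.00.
Second fit — the 16×9 canvas into 490×294 spans the width: 490.00 × 275.62 (×0.0821 from 5968×3357).
So the video's width is 5371.20 × 0.0821 ≈ 441.00.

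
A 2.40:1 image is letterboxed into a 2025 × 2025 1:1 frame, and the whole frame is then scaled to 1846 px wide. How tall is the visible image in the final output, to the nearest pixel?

At 2025×2025 the image is width-limited, so height = 2025 / 2.400 ≈ 843.75 px.
Scaling 2025 → 1846 is ×0.9116, so the height becomes 843.75 × 0.9116 ≈ 769.17 px.

769 px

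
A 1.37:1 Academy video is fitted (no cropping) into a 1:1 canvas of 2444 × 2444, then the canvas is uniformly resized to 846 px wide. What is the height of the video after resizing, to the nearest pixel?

618 px

At 2444×2444 the video is width-limited, so height = 2444 / 1.370 ≈ 1783.94 px.
The frame scales by 846/2444 = 0.3462; 1783.94 × 0.3462 ≈ 617.52 px.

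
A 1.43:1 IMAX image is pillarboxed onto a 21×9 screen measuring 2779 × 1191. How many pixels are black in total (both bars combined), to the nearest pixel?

1281361 pixels

1.43:1 IMAX (1.430) < 21×9 (2.333), so the image fills the height.
The image is 1191 × 1.430 ≈ 1703.1300 px wide.
Leftover width: 2779 − 1703.1300 = 1075.8700 px.
Bar area = 1075.8700 × 1191 ≈ 1281361 px.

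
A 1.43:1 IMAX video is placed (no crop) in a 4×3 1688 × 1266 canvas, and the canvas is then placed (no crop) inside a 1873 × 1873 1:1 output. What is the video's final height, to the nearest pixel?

1310 px

First fit — 1.43:1 IMAX into 1688×1266 spans the width: 1688.00 × 1180.42.
Second fit — the 4×3 canvas into 1873×1873 spans the width: 1873.00 × 1404.75 (×1.1096 from 1688×1266).
So the video's height is 1180.42 × 1.1096 ≈ 1309.79.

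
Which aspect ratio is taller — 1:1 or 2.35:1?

1 and 2.35; 2.35 > 1. The smaller width-to-height ratio is the taller frame.

1:1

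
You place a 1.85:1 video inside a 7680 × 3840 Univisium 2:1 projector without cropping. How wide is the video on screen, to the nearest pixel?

Since 1.850 < 2.000, the video is height-limited.
The video is 3840 × 1.850 ≈ 7104.00 px wide.

7104 px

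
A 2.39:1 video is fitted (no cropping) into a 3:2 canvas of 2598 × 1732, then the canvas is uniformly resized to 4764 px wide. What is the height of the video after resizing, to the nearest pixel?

1993 px

At 2598×1732 the video is width-limited, so height = 2598 / 2.390 ≈ 1087.03 px.
Scaling 2598 → 4764 is ×1.8337, so the height becomes 1087.03 × 1.8337 ≈ 1993.31 px.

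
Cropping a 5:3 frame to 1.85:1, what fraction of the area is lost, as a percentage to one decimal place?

Going from 5:3 to 1.85:1 means cutting height while keeping width.
(1.667)/(1.850) ≈ 0.901 of the area survives, leaving 9.91% discarded.

9.9%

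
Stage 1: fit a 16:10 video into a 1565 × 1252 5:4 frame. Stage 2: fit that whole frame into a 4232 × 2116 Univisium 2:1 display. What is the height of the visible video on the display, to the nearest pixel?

1653 px

16:10 in 1565×1252: fills the width, so the video is 1565.00 × 978.12.
5:4 in 4232×2116: fills the height, so the intermediate becomes 2645.00 × 2116.00 — a scale of ×1.6901.
Applying the same ×1.6901: 978.12 → 1653.12.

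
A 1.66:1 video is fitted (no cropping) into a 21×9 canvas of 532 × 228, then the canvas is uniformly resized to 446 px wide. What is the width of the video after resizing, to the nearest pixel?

In the 532×228 frame the video fills the height: width = 228 × 1.660 ≈ 378.48 px.
Resizing to 446 px wide multiplies everything by 0.8383: 378.48 → 317.30 px.

317 px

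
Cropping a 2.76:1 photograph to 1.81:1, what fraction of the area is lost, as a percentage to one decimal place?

1.81:1 is narrower than 2.76:1, so the crop keeps the full height and trims the width.
Fraction kept = (1.810)/(2.760) ≈ 65.58%, so 34.42% is lost.

34.4%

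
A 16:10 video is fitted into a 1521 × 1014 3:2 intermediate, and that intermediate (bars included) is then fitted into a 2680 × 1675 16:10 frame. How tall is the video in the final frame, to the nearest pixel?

1570 px

Inside the 1521×1014 canvas the video is width-limited at 1521.00 × 950.62.
The 3:2 canvas is height-limited in 2680×1675, giving 2512.50 × 1675.00; scale factor 1.6519.
So the video's height is 950.62 × 1.6519 ≈ 1570.31.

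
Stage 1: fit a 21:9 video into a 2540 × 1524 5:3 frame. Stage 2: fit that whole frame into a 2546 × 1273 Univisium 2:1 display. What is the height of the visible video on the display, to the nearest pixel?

First fit — 21:9 into 2540×1524 spans the width: 2540.00 × 1088.57.
Second fit — the 5:3 canvas into 2546×1273 spans the height: 2121.67 × 1273.00 (×0.8353 from 2540×1524).
Applying the same ×0.8353: 1088.57 → 909.29.

909 px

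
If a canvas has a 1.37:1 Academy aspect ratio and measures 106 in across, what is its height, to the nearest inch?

At 1.37:1 Academy, 106 / 1.370 ≈ 77.37.

77 in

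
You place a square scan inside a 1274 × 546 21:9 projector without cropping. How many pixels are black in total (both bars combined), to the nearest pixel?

397488 pixels

square is narrower than 21:9, so it spans the full height.
The scan is 546 × 1/1 ≈ 546.0000 px wide.
Black = 1274 − 546.0000 = 728.0000 px.
Across the 546-px span: 728.0000 × 546 ≈ 397488 px.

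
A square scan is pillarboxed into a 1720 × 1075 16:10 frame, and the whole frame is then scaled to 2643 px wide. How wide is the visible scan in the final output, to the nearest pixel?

At 1720×1075 the scan is height-limited, so width = 1075 × 1/1 ≈ 1075.00 px.
Resizing to 2643 px wide multiplies everything by 1.5366: 1075.00 → 1651.88 px.

1652 px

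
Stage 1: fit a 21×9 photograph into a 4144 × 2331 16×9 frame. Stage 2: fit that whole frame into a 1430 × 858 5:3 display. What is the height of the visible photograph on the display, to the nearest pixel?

First fit — 21×9 into 4144×2331 spans the width: 4144.00 × 1776.00.
Second fit — the 16×9 canvas into 1430×858 spans the width: 1430.00 × 804.38 (×0.3451 from 4144×2331).
The photograph scales with it: height 1776.00 × 0.3451 ≈ 612.86.

613 px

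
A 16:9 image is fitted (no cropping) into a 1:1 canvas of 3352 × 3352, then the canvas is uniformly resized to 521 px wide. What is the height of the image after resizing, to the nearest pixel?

In the 3352×3352 frame the image fills the width: height = 3352 × 9/16 ≈ 1885.50 px.
Scaling 3352 → 521 is ×0.1554, so the height becomes 1885.50 × 0.1554 ≈ 293.06 px.

293 px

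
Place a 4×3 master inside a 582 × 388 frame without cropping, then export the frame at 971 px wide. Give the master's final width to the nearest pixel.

At 582×388 the master is height-limited, so width = 388 × 4/3 ≈ 517.33 px.
Scaling 582 → 971 is ×1.6684, so the width becomes 517.33 × 1.6684 ≈ 863.11 px.

863 px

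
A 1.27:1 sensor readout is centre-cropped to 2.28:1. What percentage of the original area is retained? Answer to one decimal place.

55.7%

The width stays; only height is cut (since 2.28:1 is wider than 1.27:1).
Area ratio = (1.270)/(2.280) = 55.70% retained.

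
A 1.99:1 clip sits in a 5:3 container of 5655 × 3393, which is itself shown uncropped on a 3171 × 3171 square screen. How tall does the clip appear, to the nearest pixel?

1593 px

1.99:1 in 5655×3393: fills the width, so the clip is 5655.00 × 2841.71.
Second fit — the 5:3 canvas into 3171×3171 spans the width: 3171.00 × 1902.60 (×0.5607 from 5655×3393).
So the clip's height is 2841.71 × 0.5607 ≈ 1593.47.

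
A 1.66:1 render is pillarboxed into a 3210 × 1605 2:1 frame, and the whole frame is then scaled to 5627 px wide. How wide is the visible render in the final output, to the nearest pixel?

Fitted into 3210×1605, the render spans the height; its width is 1605 × 1.660 ≈ 2664.30 px.
The frame scales by 5627/3210 = 1.7530; 2664.30 × 1.7530 ≈ 4670.41 px.

4670 px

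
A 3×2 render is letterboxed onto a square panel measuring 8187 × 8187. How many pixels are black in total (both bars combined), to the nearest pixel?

Since 1.500 > 1.000, the render is width-limited.
The render is 8187 × 2/3 ≈ 5458.0000 px tall.
Leftover height: 8187 − 5458.0000 = 2729.0000 px.
Across the 8187-px span: 2729.0000 × 8187 ≈ 22342323 px.

22342323 pixels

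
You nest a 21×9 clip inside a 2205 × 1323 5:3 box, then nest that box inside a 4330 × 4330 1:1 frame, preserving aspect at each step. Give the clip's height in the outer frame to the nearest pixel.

Inside the 2205×1323 canvas the clip is width-limited at 2205.00 × 945.00.
5:3 in 4330×4330: fills the width, so the intermediate becomes 4330.00 × 2598.00 — a scale of ×1.9637.
So the clip's height is 945.00 × 1.9637 ≈ 1855.71.

1856 px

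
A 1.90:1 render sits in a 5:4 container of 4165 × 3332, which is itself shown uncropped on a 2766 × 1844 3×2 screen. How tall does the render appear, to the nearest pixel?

1213 px

Inside the 4165×3332 canvas the render is width-limited at 4165.00 × 2192.11.
5:4 in 2766×1844: fills the height, so the intermediate becomes 2305.00 × 1844.00 — a scale of ×0.5534.
Applying the same ×0.5534: 2192.11 → 1213.16.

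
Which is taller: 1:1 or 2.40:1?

1:1

1 and 2.4; 2.4 > 1. The smaller width-to-height ratio is the taller frame.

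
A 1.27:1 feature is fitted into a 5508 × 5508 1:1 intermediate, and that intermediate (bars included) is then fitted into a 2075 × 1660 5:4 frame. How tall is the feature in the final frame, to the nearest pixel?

1307 px

First fit — 1.27:1 into 5508×5508 spans the width: 5508.00 × 4337.01.
1:1 in 2075×1660: fills the height, so the intermediate becomes 1660.00 × 1660.00 — a scale of ×0.3014.
The feature scales with it: height 4337.01 × 0.3014 ≈ 1307.09.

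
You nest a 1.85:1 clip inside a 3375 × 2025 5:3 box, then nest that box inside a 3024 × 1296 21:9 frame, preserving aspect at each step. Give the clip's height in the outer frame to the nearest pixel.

1168 px

1.85:1 in 3375×2025: fills the width, so the clip is 3375.00 × 1824.32.
Second fit — the 5:3 canvas into 3024×1296 spans the height: 2160.00 × 1296.00 (×0.6400 from 3375×2025).
Applying the same ×0.6400: 1824.32 → 1167.57.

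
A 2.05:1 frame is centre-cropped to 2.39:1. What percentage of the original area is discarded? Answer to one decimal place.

14.2%

2.39:1 is wider than 2.05:1, so the crop keeps the full width and trims the height.
Fraction kept = (2.050)/(2.390) ≈ 85.77%, so 14.23% is lost.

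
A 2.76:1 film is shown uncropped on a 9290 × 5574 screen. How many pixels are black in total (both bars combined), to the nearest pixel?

Since 2.760 > 1.667, the film is width-limited.
Content height = 9290 / 2.760 ≈ 3365.9420 px.
Leftover height: 5574 − 3365.9420 = 2208.0580 px.
That's 2208.0580 × 9290 ≈ 20512859 black pixels.

20512859 pixels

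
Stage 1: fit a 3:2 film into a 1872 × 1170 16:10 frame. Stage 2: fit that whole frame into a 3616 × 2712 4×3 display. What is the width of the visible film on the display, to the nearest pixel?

First fit — 3:2 into 1872×1170 spans the height: 1755.00 × 1170.00.
The 16:10 canvas is width-limited in 3616×2712, giving 3616.00 × 2260.00; scale factor 1.9316.
The film scales with it: width 1755.00 × 1.9316 ≈ 3390.00.

3390 px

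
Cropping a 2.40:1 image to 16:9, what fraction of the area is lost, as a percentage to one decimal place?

Going from 2.40:1 to 16:9 means cutting width while keeping height.
Fraction kept = (1.778)/(2.400) ≈ 74.07%, so 25.93% is lost.

25.9%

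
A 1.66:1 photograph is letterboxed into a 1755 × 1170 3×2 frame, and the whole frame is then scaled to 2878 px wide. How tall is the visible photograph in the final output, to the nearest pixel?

Fitted into 1755×1170, the photograph spans the width; its height is 1755 / 1.660 ≈ 1057.23 px.
Scaling 1755 → 2878 is ×1.6399, so the height becomes 1057.23 × 1.6399 ≈ 1733.73 px.

1734 px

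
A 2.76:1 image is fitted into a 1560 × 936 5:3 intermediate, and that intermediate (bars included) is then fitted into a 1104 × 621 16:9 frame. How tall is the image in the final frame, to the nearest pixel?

375 px

2.76:1 in 1560×936: fills the width, so the image is 1560.00 × 565.22.
5:3 in 1104×621: fills the height, so the intermediate becomes 1035.00 × 621.00 — a scale of ×0.6635.
The image scales with it: height 565.22 × 0.6635 ≈ 375.00.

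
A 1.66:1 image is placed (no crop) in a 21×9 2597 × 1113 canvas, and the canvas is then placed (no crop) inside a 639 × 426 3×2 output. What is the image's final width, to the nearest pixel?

455 px

1.66:1 in 2597×1113: fills the height, so the image is 1847.58 × 1113.00.
Second fit — the 21×9 canvas into 639×426 spans the width: 639.00 × 273.86 (×0.2461 from 2597×1113).
So the image's width is 1847.58 × 0.2461 ≈ 454.60.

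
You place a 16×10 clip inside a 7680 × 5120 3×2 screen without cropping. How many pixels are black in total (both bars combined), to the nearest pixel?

16×10 (1.600) > 3×2 (1.500), so the clip fills the width.
Content height = 7680 × 10/16 ≈ 4800.0000 px.
Leftover height: 5120 − 4800.0000 = 320.0000 px.
Bar area = 320.0000 × 7680 ≈ 2457600 px.

2457600 pixels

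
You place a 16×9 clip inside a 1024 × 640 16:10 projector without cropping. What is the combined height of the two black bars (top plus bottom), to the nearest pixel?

64 px

16×9 (1.778) > 16:10 (1.600), so the clip fills the width.
Content height = 1024 × 9/16 ≈ 576.00 px.
Leftover height: 640 − 576.00 = 64.00 px.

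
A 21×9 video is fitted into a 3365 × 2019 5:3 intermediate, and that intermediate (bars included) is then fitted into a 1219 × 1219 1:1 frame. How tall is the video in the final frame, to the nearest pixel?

522 px

Inside the 3365×2019 canvas the video is width-limited at 3365.00 × 1442.14.
The 5:3 canvas is width-limited in 1219×1219, giving 1219.00 × 731.40; scale factor 0.3623.
So the video's height is 1442.14 × 0.3623 ≈ 522.43.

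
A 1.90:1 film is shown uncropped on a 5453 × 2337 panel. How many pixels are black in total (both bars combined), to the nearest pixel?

1.90:1 (1.900) < 21:9 (2.333), so the film fills the height.
Content width = 2337 × 1.900 ≈ 4440.3000 px.
5453 − 4440.3000 = 1012.7000 px of bars.
Bar area = 1012.7000 × 2337 ≈ 2366680 px.

2366680 pixels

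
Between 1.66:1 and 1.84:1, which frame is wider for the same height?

1.66 and 1.84; 1.84 > 1.66.

1.84:1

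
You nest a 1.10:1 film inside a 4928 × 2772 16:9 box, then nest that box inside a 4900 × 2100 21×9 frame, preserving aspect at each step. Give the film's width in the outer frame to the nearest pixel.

Inside the 4928×2772 canvas the film is height-limited at 3049.20 × 2772.00.
The 16:9 canvas is height-limited in 4900×2100, giving 3733.33 × 2100.00; scale factor 0.7576.
So the film's width is 3049.20 × 0.7576 ≈ 2310.00.

2310 px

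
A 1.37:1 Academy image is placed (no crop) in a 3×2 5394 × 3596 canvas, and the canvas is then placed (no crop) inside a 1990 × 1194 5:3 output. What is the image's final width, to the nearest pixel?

1636 px

First fit — 1.37:1 Academy into 5394×3596 spans the height: 4926.52 × 3596.00.
3×2 in 1990×1194: fills the height, so the intermediate becomes 1791.00 × 1194.00 — a scale of ×0.3320.
So the image's width is 4926.52 × 0.3320 ≈ 1635.78.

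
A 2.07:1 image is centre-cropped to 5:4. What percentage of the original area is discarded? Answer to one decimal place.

The height stays; only width is cut (since 5:4 is narrower than 2.07:1).
(1.250)/(2.070) ≈ 0.604 of the area survives, leaving 39.61% discarded.

39.6%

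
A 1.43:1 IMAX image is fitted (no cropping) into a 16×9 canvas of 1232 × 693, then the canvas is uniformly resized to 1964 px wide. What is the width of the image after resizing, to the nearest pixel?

1580 px

In the 1232×693 frame the image fills the height: width = 693 × 1.430 ≈ 990.99 px.
Resizing to 1964 px wide multiplies everything by 1.5942: 990.99 → 1579.79 px.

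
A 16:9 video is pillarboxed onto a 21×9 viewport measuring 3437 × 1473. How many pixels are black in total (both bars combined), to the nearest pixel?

1205405 pixels

16:9 is narrower than 21×9, so it spans the full height.
Content width = 1473 × 16/9 ≈ 2618.6667 px.
3437 − 2618.6667 = 818.3333 px of bars.
Across the 1473-px span: 818.3333 × 1473 ≈ 1205405 px.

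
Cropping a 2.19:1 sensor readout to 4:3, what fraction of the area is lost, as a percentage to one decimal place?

39.1%

Going from 2.19:1 to 4:3 means cutting width while keeping height.
Area ratio = (1.333)/(2.190) = 60.88%; the remaining 39.12% is cropped out.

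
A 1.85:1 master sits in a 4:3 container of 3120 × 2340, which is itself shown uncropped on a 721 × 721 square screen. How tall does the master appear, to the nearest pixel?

390 px

First fit — 1.85:1 into 3120×2340 spans the width: 3120.00 × 1686.49.
4:3 in 721×721: fills the width, so the intermediate becomes 721.00 × 540.75 — a scale of ×0.2311.
So the master's height is 1686.49 × 0.2311 ≈ 389.73.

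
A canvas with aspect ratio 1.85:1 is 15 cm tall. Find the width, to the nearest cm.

28 cm

At 1.85:1, 15 × 1.850 ≈ 27.75.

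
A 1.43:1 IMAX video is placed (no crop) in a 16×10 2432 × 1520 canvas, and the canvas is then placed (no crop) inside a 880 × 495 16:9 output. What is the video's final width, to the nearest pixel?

708 px

First fit — 1.43:1 IMAX into 2432×1520 spans the height: 2173.60 × 1520.00.
Second fit — the 16×10 canvas into 880×495 spans the height: 792.00 × 495.00 (×0.3257 from 2432×1520).
So the video's width is 2173.60 × 0.3257 ≈ 707.85.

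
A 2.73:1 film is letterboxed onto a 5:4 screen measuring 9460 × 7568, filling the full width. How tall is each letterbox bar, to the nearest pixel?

2051 px

The film is 9460 / 2.730 ≈ 3465.20 px tall.
Black = 7568 − 3465.20 = 4102.80 px, or 2051.40 per bar.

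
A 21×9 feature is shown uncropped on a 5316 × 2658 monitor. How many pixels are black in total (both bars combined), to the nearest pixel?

Since 2.333 > 2.000, the feature is width-limited.
That makes the image 2278.2857 px tall (5316 × 9/21).
Leftover height: 2658 − 2278.2857 = 379.7143 px.
Across the 5316-px span: 379.7143 × 5316 ≈ 2018561 px.

2018561 pixels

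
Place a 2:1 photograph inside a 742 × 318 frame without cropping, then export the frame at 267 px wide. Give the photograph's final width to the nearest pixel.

229 px

Fitted into 742×318, the photograph spans the height; its width is 318 × 2/1 ≈ 636.00 px.
Resizing to 267 px wide multiplies everything by 0.3598: 636.00 → 228.86 px.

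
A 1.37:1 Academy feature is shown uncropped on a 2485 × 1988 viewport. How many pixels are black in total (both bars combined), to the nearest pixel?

Since 1.370 > 1.250, the feature is width-limited.
Content height = 2485 / 1.370 ≈ 1813.8686 px.
Leftover height: 1988 − 1813.8686 = 174.1314 px.
That's 174.1314 × 2485 ≈ 432716 black pixels.

432716 pixels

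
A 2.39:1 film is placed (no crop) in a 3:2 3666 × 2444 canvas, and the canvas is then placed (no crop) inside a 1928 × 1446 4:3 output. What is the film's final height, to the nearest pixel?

807 px

First fit — 2.39:1 into 3666×2444 spans the width: 3666.00 × 1533.89.
3:2 in 1928×1446: fills the width, so the intermediate becomes 1928.00 × 1285.33 — a scale of ×0.5259.
So the film's height is 1533.89 × 0.5259 ≈ 806.69.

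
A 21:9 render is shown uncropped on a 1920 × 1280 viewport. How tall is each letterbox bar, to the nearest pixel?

21:9 (2.333) > 3×2 (1.500), so the render fills the width.
That makes the image 822.86 px tall (1920 × 9/21).
Leftover height: 1280 − 822.86 = 457.14 px → 228.57 each side.

229 px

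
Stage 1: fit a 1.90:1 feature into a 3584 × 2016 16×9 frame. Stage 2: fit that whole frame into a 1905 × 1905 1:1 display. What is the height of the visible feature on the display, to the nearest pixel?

1003 px

1.90:1 in 3584×2016: fills the width, so the feature is 3584.00 × 1886.32.
16×9 in 1905×1905: fills the width, so the intermediate becomes 1905.00 × 1071.56 — a scale of ×0.5315.
The feature scales with it: height 1886.32 × 0.5315 ≈ 1002.63.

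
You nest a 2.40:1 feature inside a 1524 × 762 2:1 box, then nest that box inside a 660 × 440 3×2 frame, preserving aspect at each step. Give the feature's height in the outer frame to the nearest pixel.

275 px

First fit — 2.40:1 into 1524×762 spans the width: 1524.00 × 635.00.
The 2:1 canvas is width-limited in 660×440, giving 660.00 × 330.00; scale factor 0.4331.
Applying the same ×0.4331: 635.00 → 275.00.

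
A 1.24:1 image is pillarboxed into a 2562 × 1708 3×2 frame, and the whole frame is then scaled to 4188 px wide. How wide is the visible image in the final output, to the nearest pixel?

3462 px

In the 2562×1708 frame the image fills the height: width = 1708 × 1.240 ≈ 2117.92 px.
Scaling 2562 → 4188 is ×1.6347, so the width becomes 2117.92 × 1.6347 ≈ 3462.08 px.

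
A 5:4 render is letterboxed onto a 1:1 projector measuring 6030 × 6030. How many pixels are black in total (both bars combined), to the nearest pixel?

Since 1.250 > 1.000, the render is width-limited.
Content height = 6030 × 4/5 ≈ 4824.0000 px.
Black = 6030 − 4824.0000 = 1206.0000 px.
Across the 6030-px span: 1206.0000 × 6030 ≈ 7272180 px.

7272180 pixels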